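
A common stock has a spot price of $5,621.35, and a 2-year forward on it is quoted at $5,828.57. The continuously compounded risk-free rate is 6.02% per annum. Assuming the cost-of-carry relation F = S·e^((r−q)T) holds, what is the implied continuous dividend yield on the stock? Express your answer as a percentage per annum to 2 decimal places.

4.21%

From F = S·e^((r−q)T): (r − q) = ln(F/S)/T
ln(5828.57/5621.35) = ln(1.036863) = 0.036200
(r − q) = 0.036200 / (2) = 0.018100
q = r − ln(F/S)/T = 0.0602 − 0.018100 = 0.042100
q = 4.21%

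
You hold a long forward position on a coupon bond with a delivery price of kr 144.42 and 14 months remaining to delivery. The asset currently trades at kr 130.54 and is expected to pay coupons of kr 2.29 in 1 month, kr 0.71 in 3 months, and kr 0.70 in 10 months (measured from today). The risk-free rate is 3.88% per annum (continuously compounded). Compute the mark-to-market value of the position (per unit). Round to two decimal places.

PV(remaining coupons) I = 2.29·e^(−0.0388·1/12) + 0.71·e^(−0.0388·3/12) + 0.70·e^(−0.0388·10/12) = 3.6635
Current forward F = (S − I)·e^(rT) = (130.54 − 3.6635)·e^(0.0388·14/12) = 126.8765 × 1.046307 = 132.7518
Value (long) = (F − K)·e^(−rT) = (132.7518 − 144.42) × 0.955743 = -11.1518
Value = -kr 11.15

-kr 11.15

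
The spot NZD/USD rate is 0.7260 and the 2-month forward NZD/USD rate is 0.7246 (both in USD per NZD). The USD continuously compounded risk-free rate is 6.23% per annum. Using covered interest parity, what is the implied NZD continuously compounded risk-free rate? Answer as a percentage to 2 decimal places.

7.39%

F = S·e^((r_USD − r_NZD)T) ⇒ r_NZD = r_USD − ln(F/S)/T
ln(0.7246/0.7260) = -0.001930; /(2/12) = -0.011580
r_NZD = 0.0623 + 0.011580 = 0.073880
r_NZD = 7.39%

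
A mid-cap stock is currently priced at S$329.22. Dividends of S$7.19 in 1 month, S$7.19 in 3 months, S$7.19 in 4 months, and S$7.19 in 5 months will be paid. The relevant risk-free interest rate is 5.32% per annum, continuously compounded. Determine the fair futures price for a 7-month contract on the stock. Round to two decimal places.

PV(dividends) I = 7.19·e^(−0.0532·1/12) + 7.19·e^(−0.0532·3/12) + 7.19·e^(−0.0532·4/12) + 7.19·e^(−0.0532·5/12)
I = 7.1582 + 7.0950 + 7.0636 + 7.0324 = 28.3492
F = (S − I)·e^(rT) = (329.22 − 28.3492) · e^(0.0532·7/12)
= 300.8708 · e^0.031033 = 300.8708 × 1.031520 = S$310.35

S$310.35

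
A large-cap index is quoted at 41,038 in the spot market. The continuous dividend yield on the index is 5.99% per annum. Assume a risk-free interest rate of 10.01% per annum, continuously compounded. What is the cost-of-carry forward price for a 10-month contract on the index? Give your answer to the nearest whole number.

42,436

F = S·e^((r − q)T) = 41038 · e^((0.1001 − 0.0599) × 10/12)
= 41038 · e^0.033500 = 41038 × 1.034067
F = 42,436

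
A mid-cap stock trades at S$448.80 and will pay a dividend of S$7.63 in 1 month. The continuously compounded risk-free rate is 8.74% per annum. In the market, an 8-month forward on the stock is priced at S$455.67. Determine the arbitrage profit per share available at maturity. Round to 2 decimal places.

S$12.03 per share

PV(dividends) I = 7.63·e^(−0.0874·1/12) = 7.5746
Fair forward F* = (S − I)·e^(rT) = (448.80 − 7.5746)·e^0.058267 = 441.2254 × 1.059998 = 467.6980
Market S$455.67 < fair 467.6980: forward underpriced → reverse cash-and-carry (short the stock, invest proceeds at r, pay the dividends, go long the forward).
Profit at T = |F_mkt − F*| = |455.67 − 467.6980| = S$12.03 per share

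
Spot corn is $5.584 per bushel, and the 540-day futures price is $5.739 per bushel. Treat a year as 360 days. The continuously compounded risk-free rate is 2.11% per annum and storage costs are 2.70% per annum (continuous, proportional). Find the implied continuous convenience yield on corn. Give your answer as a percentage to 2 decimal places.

2.98%

F = S·e^((r+u−y)T) ⇒ (r+u−y) = ln(F/S)/T
ln(5.739/5.584) = 0.027380; /T ⇒ 0.018253
y = r + u − ln(F/S)/T = 0.0211 + 0.0270 − 0.018253 = 0.029847
y = 2.98%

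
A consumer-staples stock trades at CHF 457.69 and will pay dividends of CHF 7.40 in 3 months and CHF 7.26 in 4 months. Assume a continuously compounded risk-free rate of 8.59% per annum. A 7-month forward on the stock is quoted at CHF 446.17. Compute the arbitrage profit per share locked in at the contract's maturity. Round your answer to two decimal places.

PV(dividends) I = 7.40·e^(−0.0859·3/12) + 7.26·e^(−0.0859·4/12) = 14.2978
Fair forward F* = (S − I)·e^(rT) = (457.69 − 14.2978)·e^0.050108 = 443.3922 × 1.051385 = 466.1759
Market CHF 446.17 < fair 466.1759: forward underpriced → reverse cash-and-carry (short the stock, invest proceeds at r, pay the dividends, go long the forward).
Profit at T = |F_mkt − F*| = |446.17 − 466.1759| = CHF 20.01 per share

CHF 20.01 per share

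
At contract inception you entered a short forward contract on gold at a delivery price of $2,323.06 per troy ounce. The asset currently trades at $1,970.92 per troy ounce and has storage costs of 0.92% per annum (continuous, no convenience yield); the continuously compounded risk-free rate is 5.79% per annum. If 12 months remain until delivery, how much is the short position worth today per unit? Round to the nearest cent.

Current fair forward for the remaining 12 months: F = S·e^((r + u)·T), (r + u) = 0.0579 + 0.0092 = 0.0671
F = 1970.92 · e^(0.0671 × 12/12) = 1970.92 × 1.06940241 = 2107.7066
Value of long forward = (F − K)·e^(−rT) = (2107.7066 − 2323.06) · e^(−0.0579·12/12)
= -215.3534 × 0.94374432 = -203.24
Short position value = −(long value) = $203.24

$203.24 per troy ounce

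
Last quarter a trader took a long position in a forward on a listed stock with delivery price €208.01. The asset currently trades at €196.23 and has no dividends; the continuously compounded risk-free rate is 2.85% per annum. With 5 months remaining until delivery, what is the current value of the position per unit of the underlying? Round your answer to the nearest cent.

-€9.32

Current fair forward for the remaining 5 months: F = S·e^(r·T), r = 0.0285
F = 196.23 · e^(0.0285 × 5/12) = 196.23 × 1.011946 = 198.5742
Value of long forward = (F − K)·e^(−rT) = (198.5742 − 208.01) · e^(−0.0285·5/12)
= -9.4358 × 0.988195 = -9.32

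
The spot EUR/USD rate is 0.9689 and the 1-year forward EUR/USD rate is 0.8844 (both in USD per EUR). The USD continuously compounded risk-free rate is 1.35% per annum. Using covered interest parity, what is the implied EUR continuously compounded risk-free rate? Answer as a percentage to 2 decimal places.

10.48%

F = S·e^((r_USD − r_EUR)T) ⇒ r_EUR = r_USD − ln(F/S)/T
ln(0.8844/0.9689) = -0.091252; /(12/12) = -0.091252
r_EUR = 0.0135 + 0.091252 = 0.104752
r_EUR = 10.48%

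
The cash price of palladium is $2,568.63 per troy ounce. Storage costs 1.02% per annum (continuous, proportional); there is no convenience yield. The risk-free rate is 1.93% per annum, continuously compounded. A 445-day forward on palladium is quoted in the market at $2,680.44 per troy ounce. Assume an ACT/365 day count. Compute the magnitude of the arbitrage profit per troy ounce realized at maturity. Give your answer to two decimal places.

Fair forward: F* = S·e^(carry·T), with carry = (r + u) = 0.0193 + 0.0102 = 0.0295
F* = 2568.63 · e^(0.0295 × 445/365) = 2568.63 · e^0.03596575 = 2568.63 × 1.03662034 = $2662.6941
Market $2680.44 > fair $2662.6941: forward overpriced → cash-and-carry (buy spot, short the forward).
At maturity, profit = |F_mkt − F*| = |2680.44 − 2662.6941| = $17.75 per troy ounce

$17.75 per troy ounce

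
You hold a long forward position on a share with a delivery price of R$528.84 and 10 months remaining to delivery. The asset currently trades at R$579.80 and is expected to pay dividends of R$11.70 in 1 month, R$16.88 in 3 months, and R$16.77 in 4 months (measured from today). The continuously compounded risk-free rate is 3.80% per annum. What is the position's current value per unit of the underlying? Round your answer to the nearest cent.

R$22.50

PV(remaining dividends) I = 11.70·e^(−0.0380·1/12) + 16.88·e^(−0.0380·3/12) + 16.77·e^(−0.0380·4/12) = 44.9423
Current forward F = (S − I)·e^(rT) = (579.80 − 44.9423)·e^(0.0380·10/12) = 534.8577 × 1.032173 = 552.0657
Value (long) = (F − K)·e^(−rT) = (552.0657 − 528.84) × 0.968829 = 22.5017
Value = R$22.50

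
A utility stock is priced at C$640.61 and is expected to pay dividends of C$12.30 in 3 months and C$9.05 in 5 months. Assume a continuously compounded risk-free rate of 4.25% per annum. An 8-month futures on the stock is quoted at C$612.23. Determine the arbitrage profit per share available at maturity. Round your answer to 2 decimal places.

PV(dividends) I = 12.30·e^(−0.0425·3/12) + 9.05·e^(−0.0425·5/12) = 21.0612
Fair futures F* = (S − I)·e^(rT) = (640.61 − 21.0612)·e^0.028333 = 619.5488 × 1.028738 = 637.3534
Market C$612.23 < fair 637.3534: forward underpriced → reverse cash-and-carry (short the stock, invest proceeds at r, pay the dividends, go long the forward).
Profit at T = |F_mkt − F*| = |612.23 − 637.3534| = C$25.12 per share

C$25.12 per share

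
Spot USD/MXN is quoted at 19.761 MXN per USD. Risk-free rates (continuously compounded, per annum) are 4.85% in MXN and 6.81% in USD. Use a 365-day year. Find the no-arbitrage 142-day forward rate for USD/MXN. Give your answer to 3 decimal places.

F = S·e^((r_MXN − r_USD)T) = 19.761 · e^((0.0485 − 0.0681) × 142/365)
= 19.761 · e^-0.007625 = 19.761 × 0.992404
F = 19.611 MXN per USD

19.611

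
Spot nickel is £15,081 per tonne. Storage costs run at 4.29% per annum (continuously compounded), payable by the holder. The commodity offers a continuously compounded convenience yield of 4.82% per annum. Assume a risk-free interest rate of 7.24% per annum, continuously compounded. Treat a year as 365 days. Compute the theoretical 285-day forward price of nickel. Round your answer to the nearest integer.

£15,892 per tonne

Net carry = r + u − y = 0.0724 + 0.0429 − 0.0482 = 0.0671
F = S·e^((r+u−y)T) = 15081 · e^(0.0671 × 285/365) = 15081 · e^0.052393
= 15081 × 1.053790 = £15,892 per tonne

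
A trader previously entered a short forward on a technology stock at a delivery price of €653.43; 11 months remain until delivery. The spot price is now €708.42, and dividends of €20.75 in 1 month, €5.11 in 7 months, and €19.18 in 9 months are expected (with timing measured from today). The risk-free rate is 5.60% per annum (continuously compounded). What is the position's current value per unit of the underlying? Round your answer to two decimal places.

PV(remaining dividends) I = 20.75·e^(−0.0560·1/12) + 5.11·e^(−0.0560·7/12) + 19.18·e^(−0.0560·9/12) = 43.9903
Current forward F = (S − I)·e^(rT) = (708.42 − 43.9903)·e^(0.0560·11/12) = 664.4297 × 1.052674 = 699.4279
Value (long) = (F − K)·e^(−rT) = (699.4279 − 653.43) × 0.949962 = 43.6963
Short position value = −(long value) = -€43.70

-€43.70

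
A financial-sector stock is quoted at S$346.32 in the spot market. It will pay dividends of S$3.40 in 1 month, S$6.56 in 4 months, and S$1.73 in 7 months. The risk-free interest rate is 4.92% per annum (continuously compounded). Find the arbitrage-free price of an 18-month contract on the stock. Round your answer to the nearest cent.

PV(dividends) I = 3.40·e^(−0.0492·1/12) + 6.56·e^(−0.0492·4/12) + 1.73·e^(−0.0492·7/12)
I = 3.3861 + 6.4533 + 1.6811 = 11.5205
F = (S − I)·e^(rT) = (346.32 − 11.5205) · e^(0.0492·18/12)
= 334.7995 · e^0.073800 = 334.7995 × 1.076591 = S$360.44

S$360.44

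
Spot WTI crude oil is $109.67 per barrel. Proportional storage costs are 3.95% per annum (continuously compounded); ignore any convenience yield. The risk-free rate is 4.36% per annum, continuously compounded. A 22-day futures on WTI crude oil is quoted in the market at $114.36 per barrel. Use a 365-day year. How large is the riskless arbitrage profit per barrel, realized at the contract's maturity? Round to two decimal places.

$4.14 per barrel

Fair futures: F* = S·e^(carry·T), with carry = (r + u) = 0.0436 + 0.0395 = 0.0831
F* = 109.67 · e^(0.0831 × 22/365) = 109.67 · e^0.005009 = 109.67 × 1.005022 = $110.2208
Market $114.36 > fair $110.2208: forward overpriced → cash-and-carry (buy spot, short the forward).
At maturity, profit = |F_mkt − F*| = |114.36 − 110.2208| = $4.14 per barrel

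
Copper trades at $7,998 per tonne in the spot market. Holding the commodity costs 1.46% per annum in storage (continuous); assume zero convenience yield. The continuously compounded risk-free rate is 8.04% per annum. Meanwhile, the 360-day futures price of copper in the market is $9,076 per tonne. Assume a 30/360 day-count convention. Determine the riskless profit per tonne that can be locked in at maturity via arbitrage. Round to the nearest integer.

Fair futures: F* = S·e^(carry·T), with carry = (r + u) = 0.0804 + 0.0146 = 0.0950
F* = 7998 · e^(0.0950 × 360/360) = 7998 · e^0.095000 = 7998 × 1.099659 = $8795.0727
Market $9076 > fair $8795.0727: forward overpriced → cash-and-carry (buy spot, short the forward).
At maturity, profit = |F_mkt − F*| = |9076 − 8795.0727| = $281 per tonne

$281 per tonne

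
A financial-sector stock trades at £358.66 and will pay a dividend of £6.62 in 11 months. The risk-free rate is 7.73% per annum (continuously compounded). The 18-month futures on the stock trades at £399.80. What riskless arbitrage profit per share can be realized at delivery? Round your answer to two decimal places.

PV(dividends) I = 6.62·e^(−0.0773·11/12) = 6.1672
Fair futures F* = (S − I)·e^(rT) = (358.66 − 6.1672)·e^0.115950 = 352.4928 × 1.122940 = 395.8283
Market £399.80 > fair 395.8283: forward overpriced → cash-and-carry (borrow at r, buy the stock and collect the dividends, short the forward).
Profit at T = |F_mkt − F*| = |399.80 − 395.8283| = £3.97 per share

£3.97 per share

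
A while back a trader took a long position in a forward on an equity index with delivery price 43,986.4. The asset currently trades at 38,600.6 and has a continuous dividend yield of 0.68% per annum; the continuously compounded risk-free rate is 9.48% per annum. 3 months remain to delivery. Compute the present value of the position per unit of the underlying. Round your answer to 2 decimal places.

Current fair forward for the remaining 3 months: F = S·e^((r − q)·T), (r − q) = 0.0948 − 0.0068 = 0.0880
F = 38600.6 · e^(0.0880 × 3/12) = 38600.6 × 1.02224378 = 39459.2233
Value of long forward = (F − K)·e^(−rT) = (39459.2233 − 43986.4) · e^(−0.0948·3/12)
= -4527.1767 × 0.97657864 = -4421.14

-4421.14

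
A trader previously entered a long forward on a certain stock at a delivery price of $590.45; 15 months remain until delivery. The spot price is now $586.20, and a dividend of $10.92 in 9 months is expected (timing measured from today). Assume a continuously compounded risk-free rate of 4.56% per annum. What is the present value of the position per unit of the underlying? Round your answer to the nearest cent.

$17.91

PV(remaining dividends) I = 10.92·e^(−0.0456·9/12) = 10.5529
Current forward F = (S − I)·e^(rT) = (586.20 − 10.5529)·e^(0.0456·15/12) = 575.6471 × 1.058656 = 609.4123
Value (long) = (F − K)·e^(−rT) = (609.4123 − 590.45) × 0.944594 = 17.9117
Value = $17.91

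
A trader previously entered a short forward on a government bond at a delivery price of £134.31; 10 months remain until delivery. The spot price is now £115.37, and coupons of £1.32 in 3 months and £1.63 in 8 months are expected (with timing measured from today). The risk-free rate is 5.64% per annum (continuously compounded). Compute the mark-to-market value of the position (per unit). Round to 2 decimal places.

PV(remaining coupons) I = 1.32·e^(−0.0564·3/12) + 1.63·e^(−0.0564·8/12) = 2.8714
Current forward F = (S − I)·e^(rT) = (115.37 − 2.8714)·e^(0.0564·10/12) = 112.4986 × 1.048122 = 117.9123
Value (long) = (F − K)·e^(−rT) = (117.9123 − 134.31) × 0.954087 = -15.6448
Short position value = −(long value) = £15.64

£15.64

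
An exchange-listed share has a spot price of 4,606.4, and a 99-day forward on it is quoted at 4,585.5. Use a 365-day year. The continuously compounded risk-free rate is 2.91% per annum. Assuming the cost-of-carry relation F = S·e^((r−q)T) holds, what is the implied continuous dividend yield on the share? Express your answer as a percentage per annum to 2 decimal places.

From F = S·e^((r−q)T): (r − q) = ln(F/S)/T
ln(4585.5/4606.4) = ln(0.995463) = -0.004547
(r − q) = -0.004547 / (99/365) = -0.016764
q = r − ln(F/S)/T = 0.0291 + 0.016764 = 0.045864
q = 4.59%

4.59%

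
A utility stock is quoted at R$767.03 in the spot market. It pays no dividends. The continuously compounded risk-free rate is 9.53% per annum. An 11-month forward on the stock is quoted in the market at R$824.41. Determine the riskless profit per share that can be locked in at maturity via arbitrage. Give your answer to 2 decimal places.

R$12.64 per share

Fair forward: F* = S·e^(carry·T), with carry = r = 0.0953
F* = 767.03 · e^(0.0953 × 11/12) = 767.03 · e^0.087358 = 767.03 × 1.091287 = R$837.0499
Market R$824.41 < fair R$837.0499: forward underpriced → reverse cash-and-carry (short spot, go long the forward).
At maturity, profit = |F_mkt − F*| = |824.41 − 837.0499| = R$12.64 per share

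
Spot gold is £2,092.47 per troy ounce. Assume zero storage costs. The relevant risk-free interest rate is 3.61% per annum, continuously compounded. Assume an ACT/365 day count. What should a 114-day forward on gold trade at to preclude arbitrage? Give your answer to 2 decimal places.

F = S·e^(rT) = 2092.47 · e^(0.0361 × 114/365) = 2092.47 · e^0.01127507
= 2092.47 × 1.01133887 = £2,116.20 per troy ounce

£2,116.20 per troy ounce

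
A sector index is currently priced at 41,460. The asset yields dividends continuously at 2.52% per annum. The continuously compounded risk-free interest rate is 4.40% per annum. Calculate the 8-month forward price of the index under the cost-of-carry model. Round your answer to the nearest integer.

41,983

F = S·e^((r − q)T) = 41460 · e^((0.0440 − 0.0252) × 8/12)
= 41460 · e^0.012533 = 41460 × 1.012612
F = 41,983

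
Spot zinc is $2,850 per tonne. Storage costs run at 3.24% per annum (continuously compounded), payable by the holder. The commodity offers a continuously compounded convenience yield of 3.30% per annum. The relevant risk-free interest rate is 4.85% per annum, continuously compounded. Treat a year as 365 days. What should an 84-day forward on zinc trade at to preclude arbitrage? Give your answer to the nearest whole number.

Net carry = r + u − y = 0.0485 + 0.0324 − 0.0330 = 0.0479
F = S·e^((r+u−y)T) = 2850 · e^(0.0479 × 84/365) = 2850 · e^0.011024
= 2850 × 1.011085 = $2,882 per tonne

$2,882 per tonne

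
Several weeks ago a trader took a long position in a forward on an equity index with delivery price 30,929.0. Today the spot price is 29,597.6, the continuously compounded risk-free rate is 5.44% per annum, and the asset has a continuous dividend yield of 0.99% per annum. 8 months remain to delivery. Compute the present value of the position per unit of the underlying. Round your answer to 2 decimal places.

-424.51

Current fair forward for the remaining 8 months: F = S·e^((r − q)·T), (r − q) = 0.0544 − 0.0099 = 0.0445
F = 29597.6 · e^(0.0445 × 8/12) = 29597.6 × 1.03011111 = 30488.8166
Value of long forward = (F − K)·e^(−rT) = (30488.8166 − 30929.0) · e^(−0.0544·8/12)
= -440.1834 × 0.96438309 = -424.51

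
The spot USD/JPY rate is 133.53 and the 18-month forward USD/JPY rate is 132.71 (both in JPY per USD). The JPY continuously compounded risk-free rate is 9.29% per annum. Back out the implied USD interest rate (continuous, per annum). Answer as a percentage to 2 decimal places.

F = S·e^((r_JPY − r_USD)T) ⇒ r_USD = r_JPY − ln(F/S)/T
ln(132.71/133.53) = -0.006160; /(18/12) = -0.004107
r_USD = 0.0929 + 0.004107 = 0.097007
r_USD = 9.70%

9.70%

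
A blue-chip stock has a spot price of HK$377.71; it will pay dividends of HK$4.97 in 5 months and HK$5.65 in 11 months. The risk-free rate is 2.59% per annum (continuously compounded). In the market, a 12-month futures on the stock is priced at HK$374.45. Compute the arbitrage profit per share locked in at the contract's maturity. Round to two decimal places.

PV(dividends) I = 4.97·e^(−0.0259·5/12) + 5.65·e^(−0.0259·11/12) = 10.4341
Fair futures F* = (S − I)·e^(rT) = (377.71 − 10.4341)·e^0.025900 = 367.2759 × 1.026238 = 376.9125
Market HK$374.45 < fair 376.9125: forward underpriced → reverse cash-and-carry (short the stock, invest proceeds at r, pay the dividends, go long the forward).
Profit at T = |F_mkt − F*| = |374.45 − 376.9125| = HK$2.46 per share

HK$2.46 per share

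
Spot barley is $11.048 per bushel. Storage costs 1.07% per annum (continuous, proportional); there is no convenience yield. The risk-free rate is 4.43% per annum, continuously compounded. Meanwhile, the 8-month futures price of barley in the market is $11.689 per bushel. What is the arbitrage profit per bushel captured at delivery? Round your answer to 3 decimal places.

Fair futures: F* = S·e^(carry·T), with carry = (r + u) = 0.0443 + 0.0107 = 0.0550
F* = 11.048 · e^(0.0550 × 8/12) = 11.048 · e^0.036667 = 11.048 × 1.037348 = $11.4606
Market $11.689 > fair $11.4606: forward overpriced → cash-and-carry (buy spot, short the forward).
At maturity, profit = |F_mkt − F*| = |11.689 − 11.4606| = $0.228 per bushel

$0.228 per bushel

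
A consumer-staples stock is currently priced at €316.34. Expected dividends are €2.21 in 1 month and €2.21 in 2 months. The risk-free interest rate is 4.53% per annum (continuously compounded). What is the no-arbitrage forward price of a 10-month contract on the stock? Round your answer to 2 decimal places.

€323.95

PV(dividends) I = 2.21·e^(−0.0453·1/12) + 2.21·e^(−0.0453·2/12)
I = 2.2017 + 2.1934 = 4.3951
F = (S − I)·e^(rT) = (316.34 − 4.3951) · e^(0.0453·10/12)
= 311.9449 · e^0.037750 = 311.9449 × 1.038472 = €323.95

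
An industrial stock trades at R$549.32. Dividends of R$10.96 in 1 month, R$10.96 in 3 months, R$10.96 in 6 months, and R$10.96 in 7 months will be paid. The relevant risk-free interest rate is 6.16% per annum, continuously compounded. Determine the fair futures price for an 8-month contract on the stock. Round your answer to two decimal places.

R$527.65

PV(dividends) I = 10.96·e^(−0.0616·1/12) + 10.96·e^(−0.0616·3/12) + 10.96·e^(−0.0616·6/12) + 10.96·e^(−0.0616·7/12)
I = 10.9039 + 10.7925 + 10.6276 + 10.5732 = 42.8972
F = (S − I)·e^(rT) = (549.32 − 42.8972) · e^(0.0616·8/12)
= 506.4228 · e^0.041067 = 506.4228 × 1.041922 = R$527.65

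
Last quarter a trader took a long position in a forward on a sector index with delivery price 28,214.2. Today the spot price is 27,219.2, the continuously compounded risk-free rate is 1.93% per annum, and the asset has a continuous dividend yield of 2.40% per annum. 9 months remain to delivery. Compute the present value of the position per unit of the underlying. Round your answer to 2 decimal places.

Current fair forward for the remaining 9 months: F = S·e^((r − q)·T), (r − q) = 0.0193 − 0.0240 = -0.0047
F = 27219.2 · e^(-0.0047 × 9/12) = 27219.2 × 0.99648121 = 27123.4214
Value of long forward = (F − K)·e^(−rT) = (27123.4214 − 28214.2) · e^(−0.0193·9/12)
= -1090.7786 × 0.98562926 = -1075.10

-1075.10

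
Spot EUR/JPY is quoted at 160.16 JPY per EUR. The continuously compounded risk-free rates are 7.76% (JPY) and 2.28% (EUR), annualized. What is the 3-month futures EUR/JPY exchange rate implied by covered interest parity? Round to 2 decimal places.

F = S·e^((r_JPY − r_EUR)T) = 160.16 · e^((0.0776 − 0.0228) × 3/12)
= 160.16 · e^0.013700 = 160.16 × 1.013794
F = 162.37 JPY per EUR

162.37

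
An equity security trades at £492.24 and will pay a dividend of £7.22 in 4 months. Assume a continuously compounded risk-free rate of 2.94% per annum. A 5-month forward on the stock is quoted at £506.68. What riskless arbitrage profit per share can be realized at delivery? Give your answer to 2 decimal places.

£15.61 per share

PV(dividends) I = 7.22·e^(−0.0294·4/12) = 7.1496
Fair forward F* = (S − I)·e^(rT) = (492.24 − 7.1496)·e^0.012250 = 485.0904 × 1.012325 = 491.0691
Market £506.68 > fair 491.0691: forward overpriced → cash-and-carry (borrow at r, buy the stock and collect the dividends, short the forward).
Profit at T = |F_mkt − F*| = |506.68 − 491.0691| = £15.61 per share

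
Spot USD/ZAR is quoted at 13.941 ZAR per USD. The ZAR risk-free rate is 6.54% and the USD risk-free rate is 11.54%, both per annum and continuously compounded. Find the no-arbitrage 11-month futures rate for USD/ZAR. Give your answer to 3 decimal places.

13.316

F = S·e^((r_ZAR − r_USD)T) = 13.941 · e^((0.0654 − 0.1154) × 11/12)
= 13.941 · e^-0.045833 = 13.941 × 0.955201
F = 13.316 ZAR per USD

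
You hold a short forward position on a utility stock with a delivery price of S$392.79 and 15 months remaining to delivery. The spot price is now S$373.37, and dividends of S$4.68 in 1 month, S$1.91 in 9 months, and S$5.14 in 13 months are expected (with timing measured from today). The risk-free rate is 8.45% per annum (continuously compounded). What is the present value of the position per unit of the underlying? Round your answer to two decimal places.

PV(remaining dividends) I = 4.68·e^(−0.0845·1/12) + 1.91·e^(−0.0845·9/12) + 5.14·e^(−0.0845·13/12) = 11.1302
Current forward F = (S − I)·e^(rT) = (373.37 − 11.1302)·e^(0.0845·15/12) = 362.2398 × 1.111405 = 402.5951
Value (long) = (F − K)·e^(−rT) = (402.5951 − 392.79) × 0.899762 = 8.8223
Short position value = −(long value) = -S$8.82

-S$8.82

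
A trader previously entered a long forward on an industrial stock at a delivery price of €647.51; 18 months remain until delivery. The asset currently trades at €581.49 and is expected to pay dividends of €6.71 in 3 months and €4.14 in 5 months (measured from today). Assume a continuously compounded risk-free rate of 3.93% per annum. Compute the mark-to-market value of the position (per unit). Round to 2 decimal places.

PV(remaining dividends) I = 6.71·e^(−0.0393·3/12) + 4.14·e^(−0.0393·5/12) = 10.7172
Current forward F = (S − I)·e^(rT) = (581.49 − 10.7172)·e^(0.0393·18/12) = 570.7728 × 1.060722 = 605.4313
Value (long) = (F − K)·e^(−rT) = (605.4313 − 647.51) × 0.942754 = -39.6699
Value = -€39.67

-€39.67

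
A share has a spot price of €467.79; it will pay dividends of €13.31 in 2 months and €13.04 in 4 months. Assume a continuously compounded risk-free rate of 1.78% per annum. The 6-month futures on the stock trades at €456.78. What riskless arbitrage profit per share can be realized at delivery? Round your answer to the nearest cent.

€11.28 per share

PV(dividends) I = 13.31·e^(−0.0178·2/12) + 13.04·e^(−0.0178·4/12) = 26.2334
Fair futures F* = (S − I)·e^(rT) = (467.79 − 26.2334)·e^0.008900 = 441.5566 × 1.008940 = 445.5041
Market €456.78 > fair 445.5041: forward overpriced → cash-and-carry (borrow at r, buy the stock and collect the dividends, short the forward).
Profit at T = |F_mkt − F*| = |456.78 − 445.5041| = €11.28 per share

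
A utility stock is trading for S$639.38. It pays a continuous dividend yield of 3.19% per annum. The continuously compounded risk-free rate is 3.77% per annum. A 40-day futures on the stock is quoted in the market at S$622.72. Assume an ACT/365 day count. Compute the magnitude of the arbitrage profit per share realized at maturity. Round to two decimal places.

Fair futures: F* = S·e^(carry·T), with carry = (r − q) = 0.0377 − 0.0319 = 0.0058
F* = 639.38 · e^(0.0058 × 40/365) = 639.38 · e^0.000636 = 639.38 × 1.000636 = S$639.7866
Market S$622.72 < fair S$639.7866: forward underpriced → reverse cash-and-carry (short spot, go long the forward).
At maturity, profit = |F_mkt − F*| = |622.72 − 639.7866| = S$17.07 per share

S$17.07 per share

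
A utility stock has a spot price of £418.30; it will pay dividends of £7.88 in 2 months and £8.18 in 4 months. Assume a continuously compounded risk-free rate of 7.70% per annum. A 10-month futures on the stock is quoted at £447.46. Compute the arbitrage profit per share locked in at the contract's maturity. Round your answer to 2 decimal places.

PV(dividends) I = 7.88·e^(−0.0770·2/12) + 8.18·e^(−0.0770·4/12) = 15.7522
Fair futures F* = (S − I)·e^(rT) = (418.30 − 15.7522)·e^0.064167 = 402.5478 × 1.066270 = 429.2246
Market £447.46 > fair 429.2246: forward overpriced → cash-and-carry (borrow at r, buy the stock and collect the dividends, short the forward).
Profit at T = |F_mkt − F*| = |447.46 − 429.2246| = £18.24 per share

£18.24 per share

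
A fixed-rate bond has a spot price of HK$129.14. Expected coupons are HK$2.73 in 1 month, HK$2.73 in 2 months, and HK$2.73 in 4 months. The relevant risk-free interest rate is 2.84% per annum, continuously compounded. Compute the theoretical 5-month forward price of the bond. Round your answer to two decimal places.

HK$122.44

PV(coupons) I = 2.73·e^(−0.0284·1/12) + 2.73·e^(−0.0284·2/12) + 2.73·e^(−0.0284·4/12)
I = 2.7235 + 2.7171 + 2.7043 = 8.1449
F = (S − I)·e^(rT) = (129.14 − 8.1449) · e^(0.0284·5/12)
= 120.9951 · e^0.011833 = 120.9951 × 1.011903 = HK$122.44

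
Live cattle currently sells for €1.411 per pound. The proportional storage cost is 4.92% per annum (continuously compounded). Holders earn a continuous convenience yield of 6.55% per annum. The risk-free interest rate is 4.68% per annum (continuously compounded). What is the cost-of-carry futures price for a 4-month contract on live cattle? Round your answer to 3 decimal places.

Net carry = r + u − y = 0.0468 + 0.0492 − 0.0655 = 0.0305
F = S·e^((r+u−y)T) = 1.411 · e^(0.0305 × 4/12) = 1.411 · e^0.010167
= 1.411 × 1.010219 = €1.425 per pound

€1.425 per pound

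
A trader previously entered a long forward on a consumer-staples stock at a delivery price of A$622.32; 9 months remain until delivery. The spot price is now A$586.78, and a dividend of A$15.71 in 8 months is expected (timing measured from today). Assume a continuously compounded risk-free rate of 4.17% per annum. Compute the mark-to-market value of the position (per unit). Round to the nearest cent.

-A$31.66

PV(remaining dividends) I = 15.71·e^(−0.0417·8/12) = 15.2793
Current forward F = (S − I)·e^(rT) = (586.78 − 15.2793)·e^(0.0417·9/12) = 571.5007 × 1.031769 = 589.6567
Value (long) = (F − K)·e^(−rT) = (589.6567 − 622.32) × 0.969209 = -31.6576
Value = -A$31.66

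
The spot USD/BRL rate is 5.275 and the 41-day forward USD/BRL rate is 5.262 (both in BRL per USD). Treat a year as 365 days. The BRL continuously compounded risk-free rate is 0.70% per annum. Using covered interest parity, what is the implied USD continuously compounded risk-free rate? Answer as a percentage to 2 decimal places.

F = S·e^((r_BRL − r_USD)T) ⇒ r_USD = r_BRL − ln(F/S)/T
ln(5.262/5.275) = -0.002467; /(41/365) = -0.021962
r_USD = 0.0070 + 0.021962 = 0.028962
r_USD = 2.90%

2.90%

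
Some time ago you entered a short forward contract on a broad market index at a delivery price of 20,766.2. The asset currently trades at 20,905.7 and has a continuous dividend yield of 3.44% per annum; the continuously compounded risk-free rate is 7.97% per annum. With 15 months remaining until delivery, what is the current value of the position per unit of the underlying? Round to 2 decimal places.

-1228.73

Current fair forward for the remaining 15 months: F = S·e^((r − q)·T), (r − q) = 0.0797 − 0.0344 = 0.0453
F = 20905.7 · e^(0.0453 × 15/12) = 20905.7 × 1.05825889 = 22123.6429
Value of long forward = (F − K)·e^(−rT) = (22123.6429 − 20766.2) · e^(−0.0797·15/12)
= 1357.4429 × 0.90517680 = 1228.73
Short position value = −(long value) = -1228.73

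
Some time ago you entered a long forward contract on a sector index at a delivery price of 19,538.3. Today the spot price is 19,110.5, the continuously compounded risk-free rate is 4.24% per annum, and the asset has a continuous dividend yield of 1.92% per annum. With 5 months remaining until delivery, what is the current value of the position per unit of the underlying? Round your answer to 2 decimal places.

Current fair forward for the remaining 5 months: F = S·e^((r − q)·T), (r − q) = 0.0424 − 0.0192 = 0.0232
F = 19110.5 · e^(0.0232 × 5/12) = 19110.5 × 1.00971354 = 19296.1306
Value of long forward = (F − K)·e^(−rT) = (19296.1306 − 19538.3) · e^(−0.0424·5/12)
= -242.1694 × 0.98248847 = -237.93

-237.93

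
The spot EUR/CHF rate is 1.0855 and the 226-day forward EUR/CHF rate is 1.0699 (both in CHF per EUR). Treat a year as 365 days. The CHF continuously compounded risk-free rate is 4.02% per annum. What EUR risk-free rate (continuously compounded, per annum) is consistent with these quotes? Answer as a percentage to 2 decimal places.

6.36%

F = S·e^((r_CHF − r_EUR)T) ⇒ r_EUR = r_CHF − ln(F/S)/T
ln(1.0699/1.0855) = -0.014476; /(226/365) = -0.023379
r_EUR = 0.0402 + 0.023379 = 0.063579
r_EUR = 6.36%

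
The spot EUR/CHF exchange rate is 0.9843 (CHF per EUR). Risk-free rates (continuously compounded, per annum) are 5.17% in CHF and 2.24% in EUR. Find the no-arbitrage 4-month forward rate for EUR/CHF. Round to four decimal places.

0.9940

F = S·e^((r_CHF − r_EUR)T) = 0.9843 · e^((0.0517 − 0.0224) × 4/12)
= 0.9843 · e^0.009767 = 0.9843 × 1.009815
F = 0.9940 CHF per EUR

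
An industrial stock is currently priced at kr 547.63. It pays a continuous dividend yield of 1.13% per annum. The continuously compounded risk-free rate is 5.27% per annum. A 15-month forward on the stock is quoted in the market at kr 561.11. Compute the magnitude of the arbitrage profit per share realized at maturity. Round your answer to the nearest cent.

Fair forward: F* = S·e^(carry·T), with carry = (r − q) = 0.0527 − 0.0113 = 0.0414
F* = 547.63 · e^(0.0414 × 15/12) = 547.63 · e^0.051750 = 547.63 × 1.053112 = kr 576.7157
Market kr 561.11 < fair kr 576.7157: forward underpriced → reverse cash-and-carry (short spot, go long the forward).
At maturity, profit = |F_mkt − F*| = |561.11 − 576.7157| = kr 15.61 per share

kr 15.61 per share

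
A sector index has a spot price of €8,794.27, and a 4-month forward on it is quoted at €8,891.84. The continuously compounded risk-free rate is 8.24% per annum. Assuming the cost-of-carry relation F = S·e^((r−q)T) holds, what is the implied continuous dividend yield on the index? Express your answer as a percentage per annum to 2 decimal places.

4.93%

From F = S·e^((r−q)T): (r − q) = ln(F/S)/T
ln(8891.84/8794.27) = ln(1.011095) = 0.011034
(r − q) = 0.011034 / (4/12) = 0.033102
q = r − ln(F/S)/T = 0.0824 − 0.033102 = 0.049298
q = 4.93%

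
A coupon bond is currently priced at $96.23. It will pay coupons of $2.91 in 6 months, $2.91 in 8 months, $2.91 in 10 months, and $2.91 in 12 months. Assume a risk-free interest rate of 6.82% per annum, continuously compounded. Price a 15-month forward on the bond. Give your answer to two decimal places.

PV(coupons) I = 2.91·e^(−0.0682·6/12) + 2.91·e^(−0.0682·8/12) + 2.91·e^(−0.0682·10/12) + 2.91·e^(−0.0682·12/12)
I = 2.8124 + 2.7807 + 2.7492 + 2.7182 = 11.0605
F = (S − I)·e^(rT) = (96.23 − 11.0605) · e^(0.0682·15/12)
= 85.1695 · e^0.085250 = 85.1695 × 1.088989 = $92.75

$92.75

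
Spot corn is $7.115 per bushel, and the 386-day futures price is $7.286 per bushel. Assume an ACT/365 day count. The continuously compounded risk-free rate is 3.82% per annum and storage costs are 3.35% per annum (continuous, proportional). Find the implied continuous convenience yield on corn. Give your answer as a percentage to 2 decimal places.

F = S·e^((r+u−y)T) ⇒ (r+u−y) = ln(F/S)/T
ln(7.286/7.115) = 0.023749; /T ⇒ 0.022457
y = r + u − ln(F/S)/T = 0.0382 + 0.0335 − 0.022457 = 0.049243
y = 4.92%

4.92%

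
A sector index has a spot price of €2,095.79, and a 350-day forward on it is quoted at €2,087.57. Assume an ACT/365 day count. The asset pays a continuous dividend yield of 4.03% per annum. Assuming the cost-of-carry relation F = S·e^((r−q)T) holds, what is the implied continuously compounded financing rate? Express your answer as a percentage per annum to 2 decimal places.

3.62%

From F = S·e^((r−q)T): (r − q) = ln(F/S)/T
ln(2087.57/2095.79) = ln(0.996078) = -0.003930
(r − q) = -0.003930 / (350/365) = -0.004098
r = ln(F/S)/T + q = -0.004098 + 0.0403 = 0.036202
r = 3.62%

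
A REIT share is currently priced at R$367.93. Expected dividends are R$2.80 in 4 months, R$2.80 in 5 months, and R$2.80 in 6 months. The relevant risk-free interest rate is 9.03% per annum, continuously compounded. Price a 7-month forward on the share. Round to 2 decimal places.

PV(dividends) I = 2.80·e^(−0.0903·4/12) + 2.80·e^(−0.0903·5/12) + 2.80·e^(−0.0903·6/12)
I = 2.7170 + 2.6966 + 2.6764 = 8.0900
F = (S − I)·e^(rT) = (367.93 − 8.0900) · e^(0.0903·7/12)
= 359.8400 · e^0.052675 = 359.8400 × 1.054087 = R$379.30

R$379.30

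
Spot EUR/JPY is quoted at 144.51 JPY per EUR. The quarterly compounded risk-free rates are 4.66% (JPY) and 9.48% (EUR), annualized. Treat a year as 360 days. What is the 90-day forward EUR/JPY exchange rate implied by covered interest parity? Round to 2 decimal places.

By covered interest parity, F = S · (1+r_JPY/4)^(4T) / (1+r_EUR/4)^(4T)
= 144.51 × 1.011650 / 1.023700 = 144.51 × 0.988229
F = 142.81 JPY per EUR

142.81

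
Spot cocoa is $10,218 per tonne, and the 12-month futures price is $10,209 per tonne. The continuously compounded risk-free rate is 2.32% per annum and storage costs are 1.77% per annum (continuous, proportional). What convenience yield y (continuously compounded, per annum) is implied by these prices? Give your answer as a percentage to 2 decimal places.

F = S·e^((r+u−y)T) ⇒ (r+u−y) = ln(F/S)/T
ln(10209/10218) = -0.000881; /T ⇒ -0.000881
y = r + u − ln(F/S)/T = 0.0232 + 0.0177 + 0.000881 = 0.041781
y = 4.18%

4.18%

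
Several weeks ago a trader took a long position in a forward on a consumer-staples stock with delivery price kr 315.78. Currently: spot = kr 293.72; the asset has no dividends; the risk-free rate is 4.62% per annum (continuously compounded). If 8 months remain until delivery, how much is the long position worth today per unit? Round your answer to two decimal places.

Current fair forward for the remaining 8 months: F = S·e^(r·T), r = 0.0462
F = 293.72 · e^(0.0462 × 8/12) = 293.72 × 1.031279 = 302.9073
Value of long forward = (F − K)·e^(−rT) = (302.9073 − 315.78) · e^(−0.0462·8/12)
= -12.8727 × 0.969669 = -12.48

-kr 12.48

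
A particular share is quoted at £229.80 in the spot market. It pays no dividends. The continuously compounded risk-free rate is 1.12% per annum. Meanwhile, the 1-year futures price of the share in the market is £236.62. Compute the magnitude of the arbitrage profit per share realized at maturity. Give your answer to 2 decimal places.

£4.23 per share

Fair futures: F* = S·e^(carry·T), with carry = r = 0.0112
F* = 229.80 · e^(0.0112 × 12/12) = 229.80 · e^0.011200 = 229.80 × 1.011263 = £232.3882
Market £236.62 > fair £232.3882: forward overpriced → cash-and-carry (buy spot, short the forward).
At maturity, profit = |F_mkt − F*| = |236.62 − 232.3882| = £4.23 per share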